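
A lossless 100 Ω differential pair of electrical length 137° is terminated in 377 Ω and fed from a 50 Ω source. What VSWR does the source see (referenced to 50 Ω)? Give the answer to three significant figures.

VSWR ≈ 5.03

tan(βl) = -0.933
Z_in = Z_0·(Z_L + jZ_0·tanβl)/(Z_0 + jZ_L·tanβl) = 52.8 + j92.2 Ω
Γ_s = (Z_in − Z_s)/(Z_in + Z_s) = (2.76 + j92.2)/(103 + j92.2), |Γ_s| = 0.668
VSWR = (1 + |Γ_s|)/(1 − |Γ_s|)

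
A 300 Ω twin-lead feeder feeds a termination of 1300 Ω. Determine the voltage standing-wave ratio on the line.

VSWR ≈ 4.33

Γ = (1300 − 300)/(1300 + 300) = 0.625
VSWR = (1 + 0.625)/(1 − 0.625)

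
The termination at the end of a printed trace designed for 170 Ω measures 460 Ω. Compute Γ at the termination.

Γ = (Z_L − Z_0)/(Z_L + Z_0) = (460 − 170)/(460 + 170) = 290/630

Γ = 0.46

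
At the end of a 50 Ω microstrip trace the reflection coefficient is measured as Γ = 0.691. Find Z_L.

Z_L = Z_0·(1 + Γ)/(1 − Γ) = 50·(1.69)/(0.309)

Z_L ≈ 274 Ω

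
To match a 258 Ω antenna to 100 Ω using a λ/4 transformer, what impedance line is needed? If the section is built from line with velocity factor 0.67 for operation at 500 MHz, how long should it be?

Z_qwt ≈ 161 Ω; length ≈ 10.1 cm

Z_qwt = √(Z_0·R_L) = √(100 × 258) = √25800
λ = 0.67·c/f = 0.402 m, so l = λ/4 = 0.101 m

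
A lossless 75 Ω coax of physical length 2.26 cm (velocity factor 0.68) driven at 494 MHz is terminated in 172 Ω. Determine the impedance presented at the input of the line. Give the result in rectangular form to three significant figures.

Z_in ≈ 116 − j68.3 Ω

λ = v/f = 0.68·c / 494 MHz = 0.413 m
βl = 2π·l/λ = 2π × 0.0547 = 19.7°
tan(βl) = tan(19.7°) = 0.358
Z_in = Z_0·(Z_L + jZ_0·tanβl)/(Z_0 + jZ_L·tanβl)
     = 75·(172 + j26.9)/(75 + j61.6)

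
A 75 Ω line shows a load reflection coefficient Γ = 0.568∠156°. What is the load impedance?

Z_L ≈ 21.5 + j14.7 Ω

Z_L = Z_0·(1 + Γ)/(1 − Γ) = 75·(0.481 + j0.231)/(1.52 − j0.231)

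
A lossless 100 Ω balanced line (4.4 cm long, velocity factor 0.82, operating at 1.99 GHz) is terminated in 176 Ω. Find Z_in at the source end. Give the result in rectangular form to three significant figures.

λ = v/f = 0.82·c / 1.99 GHz = 0.124 m
βl = 2π·l/λ = 2π × 0.356 = 128°
tan(βl) = tan(128°) = -1.27
Z_in = Z_0·(Z_L + jZ_0·tanβl)/(Z_0 + jZ_L·tanβl)
     = 100·(176 − j127)/(100 − j224)

Z_in ≈ 76.6 + j44.3 Ω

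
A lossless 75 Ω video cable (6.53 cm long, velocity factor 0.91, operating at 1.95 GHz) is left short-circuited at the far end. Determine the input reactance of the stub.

X_in ≈ -16.1 Ω (capacitive)

λ = v/f = 0.91·c / 1.95 GHz = 0.14 m
βl = 2π·l/λ = 2π × 0.466 = 168°
tan(βl) = -0.214
For a short-circuited stub, Z_in = jZ_0·tan(βl)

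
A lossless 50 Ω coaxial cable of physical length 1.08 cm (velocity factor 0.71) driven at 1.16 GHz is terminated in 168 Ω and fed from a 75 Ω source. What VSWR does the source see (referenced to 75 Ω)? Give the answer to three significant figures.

VSWR ≈ 2.64

λ = v/f = 0.71·c / 1.16 GHz = 0.184 m
βl = 2π·l/λ = 2π × 0.0588 = 21.2°
tan(βl) = 0.387
Z_in = Z_0·(Z_L + jZ_0·tanβl)/(Z_0 + jZ_L·tanβl) = 71.7 − j74 Ω
Γ_s = (Z_in − Z_s)/(Z_in + Z_s) = (-3.28 − j74)/(147 − j74), |Γ_s| = 0.451
VSWR = (1 + |Γ_s|)/(1 − |Γ_s|)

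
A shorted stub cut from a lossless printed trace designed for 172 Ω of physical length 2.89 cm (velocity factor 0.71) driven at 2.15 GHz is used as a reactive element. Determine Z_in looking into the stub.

Z_in ≈ −j641 Ω

λ = v/f = 0.71·c / 2.15 GHz = 0.0991 m
βl = 2π·l/λ = 2π × 0.292 = 105°
tan(βl) = -3.73
For a shorted stub, Z_in = jZ_0·tan(βl)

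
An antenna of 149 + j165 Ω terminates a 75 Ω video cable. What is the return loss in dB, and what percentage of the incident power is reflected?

RL ≈ 3.74 dB; 42.2% of incident power reflected

Γ = (74 + j165)/(224 + j165), |Γ| = 0.65
RL = −20·log₁₀(0.65) = 3.74 dB
P_refl/P_inc = |Γ|² = 0.422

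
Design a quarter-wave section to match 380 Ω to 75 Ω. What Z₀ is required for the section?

Z_qwt ≈ 169 Ω

Z_qwt = √(Z_0·R_L) = √(75 × 380) = √28500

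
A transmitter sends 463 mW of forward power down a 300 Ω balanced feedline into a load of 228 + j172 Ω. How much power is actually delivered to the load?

|Γ| = |(-72 + j172)/(528 + j172)| = 0.336
|Γ|² = 0.113
P_refl = |Γ|²·P_inc = 52.2 mW, P_del = (1 − |Γ|²)·P_inc = 411 mW

P_delivered ≈ 411 mW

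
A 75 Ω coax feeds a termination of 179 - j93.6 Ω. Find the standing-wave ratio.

Γ = (Z_L − Z_0)/(Z_L + Z_0) = (104 − j93.6)/(254 − j93.6)
|Γ| = 140/271 = 0.517
VSWR = (1 + |Γ|)/(1 − |Γ|) = 1.52/0.483

VSWR ≈ 3.14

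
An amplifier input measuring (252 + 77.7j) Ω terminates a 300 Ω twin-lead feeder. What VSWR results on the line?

VSWR ≈ 1.39

Γ = (Z_L − Z_0)/(Z_L + Z_0) = (-48 + j77.7)/(552 + j77.7)
|Γ| = 91.3/557 = 0.164
VSWR = (1 + |Γ|)/(1 − |Γ|) = 1.16/0.836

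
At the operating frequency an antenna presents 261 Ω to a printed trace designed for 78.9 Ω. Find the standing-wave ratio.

VSWR ≈ 3.31

Γ = (261 − 78.9)/(261 + 78.9) = 0.536
VSWR = (1 + 0.536)/(1 − 0.536)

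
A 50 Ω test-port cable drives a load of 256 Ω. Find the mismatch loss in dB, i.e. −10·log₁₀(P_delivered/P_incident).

mismatch loss ≈ 2.62 dB

Γ = (256 − 50)/(256 + 50) = 0.673
|Γ|² = 0.453, so P_del/P_inc = 1 − |Γ|² = 0.547
ML = −10·log₁₀(1 − |Γ|²)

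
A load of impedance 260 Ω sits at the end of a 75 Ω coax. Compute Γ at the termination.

Γ = (Z_L − Z_0)/(Z_L + Z_0) = (260 − 75)/(260 + 75) = 185/335

Γ = 0.552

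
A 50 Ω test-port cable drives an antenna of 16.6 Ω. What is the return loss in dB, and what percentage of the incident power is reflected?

RL ≈ 5.99 dB; 25.2% of incident power reflected

Γ = (16.6 − 50)/(16.6 + 50) = -0.502
RL = −20·log₁₀(0.502) = 5.99 dB
P_refl/P_inc = |Γ|² = 0.252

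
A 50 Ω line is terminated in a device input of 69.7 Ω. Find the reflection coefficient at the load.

Γ = (Z_L − Z_0)/(Z_L + Z_0) = (69.7 − 50)/(69.7 + 50) = 19.7/119.7

Γ = 0.165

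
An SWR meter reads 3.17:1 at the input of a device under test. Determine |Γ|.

|Γ| = (S − 1)/(S + 1) = (3.17 − 1)/(3.17 + 1) = 2.17/4.17

|Γ| ≈ 0.52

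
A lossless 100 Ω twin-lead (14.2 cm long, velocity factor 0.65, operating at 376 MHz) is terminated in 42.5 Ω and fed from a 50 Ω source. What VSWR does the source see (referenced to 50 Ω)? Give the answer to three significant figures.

λ = v/f = 0.65·c / 376 MHz = 0.519 m
βl = 2π·l/λ = 2π × 0.274 = 98.6°
tan(βl) = -6.64
Z_in = Z_0·(Z_L + jZ_0·tanβl)/(Z_0 + jZ_L·tanβl) = 214 − j60.7 Ω
Γ_s = (Z_in − Z_s)/(Z_in + Z_s) = (164 − j60.7)/(264 − j60.7), |Γ_s| = 0.645
VSWR = (1 + |Γ_s|)/(1 − |Γ_s|)

VSWR ≈ 4.64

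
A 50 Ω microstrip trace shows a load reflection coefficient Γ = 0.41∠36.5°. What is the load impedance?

Z_L = Z_0·(1 + Γ)/(1 − Γ) = 50·(1.33 + j0.244)/(0.67 − j0.244)

Z_L ≈ 81.7 + j47.9 Ω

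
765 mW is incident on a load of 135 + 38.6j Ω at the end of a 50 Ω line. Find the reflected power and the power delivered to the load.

P_reflected ≈ 187 mW; P_delivered ≈ 578 mW

|Γ| = |(85 + j38.6)/(185 + j38.6)| = 0.494
|Γ|² = 0.244
P_refl = |Γ|²·P_inc = 187 mW, P_del = (1 − |Γ|²)·P_inc = 578 mW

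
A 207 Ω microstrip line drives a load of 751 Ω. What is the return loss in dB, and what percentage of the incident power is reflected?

Γ = (751 − 207)/(751 + 207) = 0.568
RL = −20·log₁₀(0.568) = 4.92 dB
P_refl/P_inc = |Γ|² = 0.322

RL ≈ 4.92 dB; 32.2% of incident power reflected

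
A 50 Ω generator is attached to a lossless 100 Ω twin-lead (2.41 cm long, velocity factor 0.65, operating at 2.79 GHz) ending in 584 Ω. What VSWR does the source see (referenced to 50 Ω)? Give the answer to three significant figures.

λ = v/f = 0.65·c / 2.79 GHz = 0.0699 m
βl = 2π·l/λ = 2π × 0.345 = 124°
tan(βl) = -1.48
Z_in = Z_0·(Z_L + jZ_0·tanβl)/(Z_0 + jZ_L·tanβl) = 24.7 + j64.9 Ω
Γ_s = (Z_in − Z_s)/(Z_in + Z_s) = (-25.3 + j64.9)/(74.7 + j64.9), |Γ_s| = 0.704
VSWR = (1 + |Γ_s|)/(1 − |Γ_s|)

VSWR ≈ 5.77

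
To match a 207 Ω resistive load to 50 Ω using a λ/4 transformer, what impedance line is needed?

Z_qwt = √(Z_0·R_L) = √(50 × 207) = √10350

Z_qwt ≈ 102 Ω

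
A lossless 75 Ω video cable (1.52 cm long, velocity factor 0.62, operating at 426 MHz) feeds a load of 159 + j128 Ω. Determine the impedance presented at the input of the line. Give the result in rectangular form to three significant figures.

Z_in ≈ 275 + j24.5 Ω

λ = v/f = 0.62·c / 426 MHz = 0.437 m
βl = 2π·l/λ = 2π × 0.0348 = 12.5°
tan(βl) = tan(12.5°) = 0.222
Z_in = Z_0·(Z_L + jZ_0·tanβl)/(Z_0 + jZ_L·tanβl)
     = 75·(159 + j145)/(46.5 + j35.3)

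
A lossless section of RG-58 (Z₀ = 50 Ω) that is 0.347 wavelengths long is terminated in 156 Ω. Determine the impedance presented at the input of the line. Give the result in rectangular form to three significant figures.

Z_in ≈ 22.7 + j29.8 Ω

βl = 2π × 0.347 = 125°
tan(βl) = tan(125°) = -1.43
Z_in = Z_0·(Z_L + jZ_0·tanβl)/(Z_0 + jZ_L·tanβl)
     = 50·(156 − j71.6)/(50 − j223)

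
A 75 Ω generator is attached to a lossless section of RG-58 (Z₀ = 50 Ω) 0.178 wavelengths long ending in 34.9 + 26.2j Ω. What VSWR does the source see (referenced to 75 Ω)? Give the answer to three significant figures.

βl = 2π × 0.178 = 64.1°
tan(βl) = 2.06
Z_in = Z_0·(Z_L + jZ_0·tanβl)/(Z_0 + jZ_L·tanβl) = 88.3 − j29.1 Ω
Γ_s = (Z_in − Z_s)/(Z_in + Z_s) = (13.3 − j29.1)/(163 − j29.1), |Γ_s| = 0.193
VSWR = (1 + |Γ_s|)/(1 − |Γ_s|)

VSWR ≈ 1.48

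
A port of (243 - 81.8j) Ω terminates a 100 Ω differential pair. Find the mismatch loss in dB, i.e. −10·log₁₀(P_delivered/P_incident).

Γ = (143 − j81.8)/(343 − j81.8), |Γ| = 0.467
|Γ|² = 0.218, so P_del/P_inc = 1 − |Γ|² = 0.782
ML = −10·log₁₀(1 − |Γ|²)

mismatch loss ≈ 1.07 dB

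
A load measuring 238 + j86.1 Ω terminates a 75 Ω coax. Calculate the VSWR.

Γ = (Z_L − Z_0)/(Z_L + Z_0) = (163 + j86.1)/(313 + j86.1)
|Γ| = 184/325 = 0.568
VSWR = (1 + |Γ|)/(1 − |Γ|) = 1.57/0.432

VSWR ≈ 3.63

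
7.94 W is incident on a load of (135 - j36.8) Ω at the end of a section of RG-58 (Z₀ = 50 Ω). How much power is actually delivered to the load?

P_delivered ≈ 6.03 W

|Γ| = |(85 − j36.8)/(185 − j36.8)| = 0.491
|Γ|² = 0.241
P_refl = |Γ|²·P_inc = 1.91 W, P_del = (1 − |Γ|²)·P_inc = 6.03 W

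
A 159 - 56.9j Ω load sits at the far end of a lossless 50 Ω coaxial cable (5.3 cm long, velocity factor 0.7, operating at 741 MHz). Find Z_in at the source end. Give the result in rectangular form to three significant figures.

λ = v/f = 0.7·c / 741 MHz = 0.283 m
βl = 2π·l/λ = 2π × 0.187 = 67.3°
tan(βl) = tan(67.3°) = 2.39
Z_in = Z_0·(Z_L + jZ_0·tanβl)/(Z_0 + jZ_L·tanβl)
     = 50·(159 + j62.8)/(186 + j381)

Z_in ≈ 14.9 − j13.6 Ω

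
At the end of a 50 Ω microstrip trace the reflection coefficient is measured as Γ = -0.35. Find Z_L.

Z_L ≈ 24.1 Ω

Z_L = Z_0·(1 + Γ)/(1 − Γ) = 50·(0.65)/(1.35)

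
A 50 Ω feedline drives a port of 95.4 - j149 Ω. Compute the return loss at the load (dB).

RL ≈ 2.52 dB

Γ = (45.4 − j149)/(145.4 − j149), |Γ| = 0.748
RL = −20·log₁₀|Γ| = −20·log₁₀(0.748)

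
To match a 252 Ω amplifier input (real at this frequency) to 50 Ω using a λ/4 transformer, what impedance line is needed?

Z_qwt ≈ 112 Ω

Z_qwt = √(Z_0·R_L) = √(50 × 252) = √12600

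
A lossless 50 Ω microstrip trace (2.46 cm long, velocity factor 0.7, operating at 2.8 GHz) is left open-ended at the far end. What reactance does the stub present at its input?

λ = v/f = 0.7·c / 2.8 GHz = 0.075 m
βl = 2π·l/λ = 2π × 0.328 = 118°
tan(βl) = -1.87
For an open-ended stub, Z_in = −jZ_0·cot(βl) = −jZ_0/tan(βl)

X_in ≈ 26.7 Ω (inductive)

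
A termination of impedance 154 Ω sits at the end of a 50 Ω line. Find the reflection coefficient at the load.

Γ = (Z_L − Z_0)/(Z_L + Z_0) = (154 − 50)/(154 + 50) = 104/204

Γ = 0.51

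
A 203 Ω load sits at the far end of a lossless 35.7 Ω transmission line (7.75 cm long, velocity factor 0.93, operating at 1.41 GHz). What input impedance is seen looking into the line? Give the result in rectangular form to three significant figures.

λ = v/f = 0.93·c / 1.41 GHz = 0.198 m
βl = 2π·l/λ = 2π × 0.392 = 141°
tan(βl) = tan(141°) = -0.81
Z_in = Z_0·(Z_L + jZ_0·tanβl)/(Z_0 + jZ_L·tanβl)
     = 35.7·(203 − j28.9)/(35.7 − j164)

Z_in ≈ 15.1 + j40.8 Ω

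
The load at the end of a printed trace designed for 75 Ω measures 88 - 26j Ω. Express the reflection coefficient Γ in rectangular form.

Γ ≈ 0.103 − j0.143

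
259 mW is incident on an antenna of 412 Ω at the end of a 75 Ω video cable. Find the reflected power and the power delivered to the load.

P_reflected ≈ 124 mW; P_delivered ≈ 135 mW

Γ = (412 − 75)/(412 + 75) = 0.692
|Γ|² = 0.479
P_refl = |Γ|²·P_inc = 124 mW, P_del = (1 − |Γ|²)·P_inc = 135 mW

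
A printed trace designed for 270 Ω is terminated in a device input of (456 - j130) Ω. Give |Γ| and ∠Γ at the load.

Γ = (Z_L − Z_0)/(Z_L + Z_0) = (186 − j130)/(726 − j130)
|Γ| = 227/738 = 0.308

Γ ≈ 0.308 ∠ -24.8°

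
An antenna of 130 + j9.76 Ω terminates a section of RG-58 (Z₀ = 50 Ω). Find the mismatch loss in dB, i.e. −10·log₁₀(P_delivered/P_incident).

Γ = (80 + j9.76)/(180 + j9.76), |Γ| = 0.447
|Γ|² = 0.2, so P_del/P_inc = 1 − |Γ|² = 0.8
ML = −10·log₁₀(1 − |Γ|²)

mismatch loss ≈ 0.968 dB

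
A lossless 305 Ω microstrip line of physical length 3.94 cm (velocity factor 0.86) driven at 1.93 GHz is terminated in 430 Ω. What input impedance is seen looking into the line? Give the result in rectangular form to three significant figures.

Z_in ≈ 225 + j42 Ω

λ = v/f = 0.86·c / 1.93 GHz = 0.134 m
βl = 2π·l/λ = 2π × 0.295 = 106°
tan(βl) = tan(106°) = -3.46
Z_in = Z_0·(Z_L + jZ_0·tanβl)/(Z_0 + jZ_L·tanβl)
     = 305·(430 − j1060)/(305 − j1490)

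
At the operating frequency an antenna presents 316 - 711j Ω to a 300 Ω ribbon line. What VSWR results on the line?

Γ = (Z_L − Z_0)/(Z_L + Z_0) = (16 − j711)/(616 − j711)
|Γ| = 711/941 = 0.756
VSWR = (1 + |Γ|)/(1 − |Γ|) = 1.76/0.244

VSWR ≈ 7.2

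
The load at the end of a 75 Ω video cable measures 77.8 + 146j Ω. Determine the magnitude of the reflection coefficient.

Γ = (Z_L − Z_0)/(Z_L + Z_0) = (2.8 + j146)/(152.8 + j146)
|Γ| = 146/211

|Γ| ≈ 0.691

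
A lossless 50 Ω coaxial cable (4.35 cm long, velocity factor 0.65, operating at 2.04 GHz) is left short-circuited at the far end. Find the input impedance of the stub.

Z_in ≈ −j14.5 Ω

λ = v/f = 0.65·c / 2.04 GHz = 0.0956 m
βl = 2π·l/λ = 2π × 0.455 = 164°
tan(βl) = -0.29
For a short-circuited stub, Z_in = jZ_0·tan(βl)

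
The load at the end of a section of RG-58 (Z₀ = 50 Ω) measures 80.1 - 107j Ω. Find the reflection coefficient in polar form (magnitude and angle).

Γ = (Z_L − Z_0)/(Z_L + Z_0) = (30.1 − j107)/(130.1 − j107)
|Γ| = 111/168 = 0.66

Γ ≈ 0.66 ∠ -34.9°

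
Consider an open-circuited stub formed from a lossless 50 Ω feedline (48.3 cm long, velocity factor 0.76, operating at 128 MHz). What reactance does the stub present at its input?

X_in ≈ 6.69 Ω (inductive)

λ = v/f = 0.76·c / 128 MHz = 1.78 m
βl = 2π·l/λ = 2π × 0.271 = 97.6°
tan(βl) = -7.48
For an open-circuited stub, Z_in = −jZ_0·cot(βl) = −jZ_0/tan(βl)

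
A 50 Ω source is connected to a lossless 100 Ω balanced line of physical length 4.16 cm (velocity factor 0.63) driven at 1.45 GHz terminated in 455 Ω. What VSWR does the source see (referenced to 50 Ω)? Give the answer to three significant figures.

λ = v/f = 0.63·c / 1.45 GHz = 0.13 m
βl = 2π·l/λ = 2π × 0.319 = 115°
tan(βl) = -2.15
Z_in = Z_0·(Z_L + jZ_0·tanβl)/(Z_0 + jZ_L·tanβl) = 26.4 + j43.7 Ω
Γ_s = (Z_in − Z_s)/(Z_in + Z_s) = (-23.6 + j43.7)/(76.4 + j43.7), |Γ_s| = 0.564
VSWR = (1 + |Γ_s|)/(1 − |Γ_s|)

VSWR ≈ 3.59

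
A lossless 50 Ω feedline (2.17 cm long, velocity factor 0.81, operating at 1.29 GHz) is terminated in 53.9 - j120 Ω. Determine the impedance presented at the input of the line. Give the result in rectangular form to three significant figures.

λ = v/f = 0.81·c / 1.29 GHz = 0.188 m
βl = 2π·l/λ = 2π × 0.115 = 41.5°
tan(βl) = tan(41.5°) = 0.884
Z_in = Z_0·(Z_L + jZ_0·tanβl)/(Z_0 + jZ_L·tanβl)
     = 50·(53.9 − j75.8)/(156 + j47.6)

Z_in ≈ 9.01 − j27 Ω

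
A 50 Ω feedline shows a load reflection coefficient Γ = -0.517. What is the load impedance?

Z_L = Z_0·(1 + Γ)/(1 − Γ) = 50·(0.483)/(1.52)

Z_L ≈ 15.9 Ω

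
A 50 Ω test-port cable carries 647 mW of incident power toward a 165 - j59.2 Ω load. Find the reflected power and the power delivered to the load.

|Γ| = |(115 − j59.2)/(215 − j59.2)| = 0.58
|Γ|² = 0.336
P_refl = |Γ|²·P_inc = 218 mW, P_del = (1 − |Γ|²)·P_inc = 429 mW

P_reflected ≈ 218 mW; P_delivered ≈ 429 mW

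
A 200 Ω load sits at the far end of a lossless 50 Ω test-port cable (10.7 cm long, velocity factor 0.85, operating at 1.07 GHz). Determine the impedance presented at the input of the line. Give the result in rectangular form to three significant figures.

λ = v/f = 0.85·c / 1.07 GHz = 0.238 m
βl = 2π·l/λ = 2π × 0.449 = 162°
tan(βl) = tan(162°) = -0.332
Z_in = Z_0·(Z_L + jZ_0·tanβl)/(Z_0 + jZ_L·tanβl)
     = 50·(200 − j16.6)/(50 − j66.4)

Z_in ≈ 80.3 + j90.1 Ω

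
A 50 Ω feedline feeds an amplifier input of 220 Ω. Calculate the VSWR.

VSWR ≈ 4.4

Γ = (220 − 50)/(220 + 50) = 0.63
VSWR = (1 + 0.63)/(1 − 0.63)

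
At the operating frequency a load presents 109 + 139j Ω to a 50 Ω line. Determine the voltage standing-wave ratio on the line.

VSWR ≈ 6.02

Γ = (Z_L − Z_0)/(Z_L + Z_0) = (59 + j139)/(159 + j139)
|Γ| = 151/211 = 0.715
VSWR = (1 + |Γ|)/(1 − |Γ|) = 1.72/0.285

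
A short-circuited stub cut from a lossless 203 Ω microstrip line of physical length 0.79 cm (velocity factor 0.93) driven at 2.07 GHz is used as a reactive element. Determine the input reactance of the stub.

λ = v/f = 0.93·c / 2.07 GHz = 0.135 m
βl = 2π·l/λ = 2π × 0.0586 = 21.1°
tan(βl) = 0.386
For a short-circuited stub, Z_in = jZ_0·tan(βl)

X_in ≈ 78.3 Ω (inductive)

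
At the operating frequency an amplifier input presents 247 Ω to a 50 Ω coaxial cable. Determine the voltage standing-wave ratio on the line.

VSWR ≈ 4.94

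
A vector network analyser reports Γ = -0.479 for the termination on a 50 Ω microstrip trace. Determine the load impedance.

Z_L ≈ 17.6 Ω

Z_L = Z_0·(1 + Γ)/(1 − Γ) = 50·(0.521)/(1.48)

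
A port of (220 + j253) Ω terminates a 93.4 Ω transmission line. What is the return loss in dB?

RL ≈ 3.07 dB

Γ = (126.6 + j253)/(313.4 + j253), |Γ| = 0.702
RL = −20·log₁₀|Γ| = −20·log₁₀(0.702)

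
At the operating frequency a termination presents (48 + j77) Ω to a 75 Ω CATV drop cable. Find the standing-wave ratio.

Γ = (Z_L − Z_0)/(Z_L + Z_0) = (-27 + j77)/(123 + j77)
|Γ| = 81.6/145 = 0.562
VSWR = (1 + |Γ|)/(1 − |Γ|) = 1.56/0.438

VSWR ≈ 3.57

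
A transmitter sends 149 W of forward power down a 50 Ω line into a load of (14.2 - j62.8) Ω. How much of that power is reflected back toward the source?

|Γ| = |(-35.8 − j62.8)/(64.2 − j62.8)| = 0.805
|Γ|² = 0.648
P_refl = |Γ|²·P_inc = 96.5 W, P_del = (1 − |Γ|²)·P_inc = 52.5 W

P_reflected ≈ 96.5 W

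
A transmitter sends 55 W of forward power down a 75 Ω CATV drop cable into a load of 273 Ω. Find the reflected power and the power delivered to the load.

Γ = (273 − 75)/(273 + 75) = 0.569
|Γ|² = 0.324
P_refl = |Γ|²·P_inc = 17.8 W, P_del = (1 − |Γ|²)·P_inc = 37.2 W

P_reflected ≈ 17.8 W; P_delivered ≈ 37.2 W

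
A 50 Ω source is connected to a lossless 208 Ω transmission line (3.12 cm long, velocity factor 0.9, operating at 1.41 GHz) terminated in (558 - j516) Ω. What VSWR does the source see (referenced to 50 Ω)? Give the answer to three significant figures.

λ = v/f = 0.9·c / 1.41 GHz = 0.191 m
βl = 2π·l/λ = 2π × 0.163 = 58.7°
tan(βl) = 1.64
Z_in = Z_0·(Z_L + jZ_0·tanβl)/(Z_0 + jZ_L·tanβl) = 45.7 − j74.1 Ω
Γ_s = (Z_in − Z_s)/(Z_in + Z_s) = (-4.31 − j74.1)/(95.7 − j74.1), |Γ_s| = 0.613
VSWR = (1 + |Γ_s|)/(1 − |Γ_s|)

VSWR ≈ 4.17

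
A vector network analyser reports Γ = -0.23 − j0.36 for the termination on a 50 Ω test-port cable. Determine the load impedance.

Z_L = Z_0·(1 + Γ)/(1 − Γ) = 50·(0.77 − j0.36)/(1.23 + j0.36)

Z_L ≈ 24.9 − j21.9 Ω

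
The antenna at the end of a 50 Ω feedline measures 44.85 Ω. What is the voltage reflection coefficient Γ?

Γ = (Z_L − Z_0)/(Z_L + Z_0) = (44.85 − 50)/(44.85 + 50) = -5.15/94.85

Γ = -0.0543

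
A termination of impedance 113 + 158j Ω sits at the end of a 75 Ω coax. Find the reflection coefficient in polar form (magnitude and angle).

Γ ≈ 0.662 ∠ 36.4°

Γ = (Z_L − Z_0)/(Z_L + Z_0) = (38 + j158)/(188 + j158)
|Γ| = 163/246 = 0.662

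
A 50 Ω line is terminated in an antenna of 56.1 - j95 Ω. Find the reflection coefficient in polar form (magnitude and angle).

Γ ≈ 0.668 ∠ -44.5°

Γ = (Z_L − Z_0)/(Z_L + Z_0) = (6.1 − j95)/(106.1 − j95)
|Γ| = 95.2/142 = 0.668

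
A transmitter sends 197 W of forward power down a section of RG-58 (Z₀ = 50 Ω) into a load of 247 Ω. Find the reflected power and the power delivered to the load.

P_reflected ≈ 86.7 W; P_delivered ≈ 110 W

Γ = (247 − 50)/(247 + 50) = 0.663
|Γ|² = 0.44
P_refl = |Γ|²·P_inc = 86.7 W, P_del = (1 − |Γ|²)·P_inc = 110 W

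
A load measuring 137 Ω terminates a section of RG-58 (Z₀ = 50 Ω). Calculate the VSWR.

VSWR ≈ 2.74

For a purely resistive load, VSWR = R_L/Z_0 or Z_0/R_L (whichever > 1) = 137/50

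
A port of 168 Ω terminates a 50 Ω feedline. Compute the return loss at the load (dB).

Γ = (168 − 50)/(168 + 50) = 0.541
RL = −20·log₁₀|Γ| = −20·log₁₀(0.541)

RL ≈ 5.33 dB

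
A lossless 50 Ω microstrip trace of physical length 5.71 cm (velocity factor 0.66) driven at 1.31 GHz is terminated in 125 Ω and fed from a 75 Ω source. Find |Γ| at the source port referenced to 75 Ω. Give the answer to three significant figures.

|Γ| ≈ 0.466

λ = v/f = 0.66·c / 1.31 GHz = 0.151 m
βl = 2π·l/λ = 2π × 0.378 = 136°
tan(βl) = -0.966
Z_in = Z_0·(Z_L + jZ_0·tanβl)/(Z_0 + jZ_L·tanβl) = 35.4 + j37.1 Ω
Γ_s = (Z_in − Z_s)/(Z_in + Z_s) = (-39.6 + j37.1)/(110 + j37.1), |Γ_s| = 0.466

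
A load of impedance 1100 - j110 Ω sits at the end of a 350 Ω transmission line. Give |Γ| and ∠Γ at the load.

Γ = (Z_L − Z_0)/(Z_L + Z_0) = (750 − j110)/(1450 − j110)
|Γ| = 758/1450 = 0.521

Γ ≈ 0.521 ∠ -4.01°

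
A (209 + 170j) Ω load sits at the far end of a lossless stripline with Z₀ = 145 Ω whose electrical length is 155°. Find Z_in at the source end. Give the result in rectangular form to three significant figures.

Z_in ≈ 89.5 + j105 Ω

tan(βl) = tan(155°) = -0.466
Z_in = Z_0·(Z_L + jZ_0·tanβl)/(Z_0 + jZ_L·tanβl)
     = 145·(209 + j102)/(224 − j97.5)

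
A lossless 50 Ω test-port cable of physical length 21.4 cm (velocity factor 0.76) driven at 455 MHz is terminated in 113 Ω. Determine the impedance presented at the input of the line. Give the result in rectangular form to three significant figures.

Z_in ≈ 62.6 + j45.2 Ω

λ = v/f = 0.76·c / 455 MHz = 0.501 m
βl = 2π·l/λ = 2π × 0.427 = 154°
tan(βl) = tan(154°) = -0.493
Z_in = Z_0·(Z_L + jZ_0·tanβl)/(Z_0 + jZ_L·tanβl)
     = 50·(113 − j24.7)/(50 − j55.7)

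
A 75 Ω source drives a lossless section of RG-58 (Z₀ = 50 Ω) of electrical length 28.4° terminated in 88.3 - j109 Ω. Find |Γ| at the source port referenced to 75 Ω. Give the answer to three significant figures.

tan(βl) = 0.541
Z_in = Z_0·(Z_L + jZ_0·tanβl)/(Z_0 + jZ_L·tanβl) = 20.2 − j46.5 Ω
Γ_s = (Z_in − Z_s)/(Z_in + Z_s) = (-54.8 − j46.5)/(95.2 − j46.5), |Γ_s| = 0.679

|Γ| ≈ 0.679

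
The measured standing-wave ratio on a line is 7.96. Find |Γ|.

|Γ| ≈ 0.777

|Γ| = (S − 1)/(S + 1) = (7.96 − 1)/(7.96 + 1) = 6.96/8.96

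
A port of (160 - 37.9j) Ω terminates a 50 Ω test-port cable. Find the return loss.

RL ≈ 5.27 dB

Γ = (110 − j37.9)/(210 − j37.9), |Γ| = 0.545
RL = −20·log₁₀|Γ| = −20·log₁₀(0.545)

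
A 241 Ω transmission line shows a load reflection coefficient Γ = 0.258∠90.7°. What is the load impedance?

Z_L ≈ 210 + j116 Ω

Z_L = Z_0·(1 + Γ)/(1 − Γ) = 241·(0.997 + j0.258)/(1 − j0.258)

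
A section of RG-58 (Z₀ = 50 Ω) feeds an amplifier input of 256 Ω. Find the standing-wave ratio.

For a purely resistive load, VSWR = R_L/Z_0 or Z_0/R_L (whichever > 1) = 256/50

VSWR ≈ 5.12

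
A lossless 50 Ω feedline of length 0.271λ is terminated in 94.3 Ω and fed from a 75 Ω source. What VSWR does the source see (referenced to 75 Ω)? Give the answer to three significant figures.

βl = 2π × 0.271 = 97.6°
tan(βl) = -7.53
Z_in = Z_0·(Z_L + jZ_0·tanβl)/(Z_0 + jZ_L·tanβl) = 26.8 + j4.75 Ω
Γ_s = (Z_in − Z_s)/(Z_in + Z_s) = (-48.2 + j4.75)/(102 + j4.75), |Γ_s| = 0.475
VSWR = (1 + |Γ_s|)/(1 − |Γ_s|)

VSWR ≈ 2.81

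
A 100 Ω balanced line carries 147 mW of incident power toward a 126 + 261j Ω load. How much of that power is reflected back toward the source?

P_reflected ≈ 84.8 mW

|Γ| = |(26 + j261)/(226 + j261)| = 0.76
|Γ|² = 0.577
P_refl = |Γ|²·P_inc = 84.8 mW, P_del = (1 − |Γ|²)·P_inc = 62.2 mW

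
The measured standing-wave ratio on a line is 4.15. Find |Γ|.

|Γ| = (S − 1)/(S + 1) = (4.15 − 1)/(4.15 + 1) = 3.15/5.15

|Γ| ≈ 0.612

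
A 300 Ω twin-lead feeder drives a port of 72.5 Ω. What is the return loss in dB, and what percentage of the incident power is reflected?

Γ = (72.5 − 300)/(72.5 + 300) = -0.611
RL = −20·log₁₀(0.611) = 4.28 dB
P_refl/P_inc = |Γ|² = 0.373

RL ≈ 4.28 dB; 37.3% of incident power reflected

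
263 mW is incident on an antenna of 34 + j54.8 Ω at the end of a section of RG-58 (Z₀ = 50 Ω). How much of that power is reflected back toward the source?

P_reflected ≈ 85.2 mW

|Γ| = |(-16 + j54.8)/(84 + j54.8)| = 0.569
|Γ|² = 0.324
P_refl = |Γ|²·P_inc = 85.2 mW, P_del = (1 − |Γ|²)·P_inc = 178 mW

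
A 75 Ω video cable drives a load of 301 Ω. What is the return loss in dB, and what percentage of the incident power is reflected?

RL ≈ 4.42 dB; 36.1% of incident power reflected

Γ = (301 − 75)/(301 + 75) = 0.601
RL = −20·log₁₀(0.601) = 4.42 dB
P_refl/P_inc = |Γ|² = 0.361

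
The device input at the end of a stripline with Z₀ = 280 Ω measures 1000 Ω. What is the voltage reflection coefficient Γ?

Γ = (Z_L − Z_0)/(Z_L + Z_0) = (1000 − 280)/(1000 + 280) = 720/1280

Γ = 0.562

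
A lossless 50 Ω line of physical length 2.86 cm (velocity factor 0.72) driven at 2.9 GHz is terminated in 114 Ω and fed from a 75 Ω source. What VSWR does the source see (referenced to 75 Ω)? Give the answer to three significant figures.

VSWR ≈ 2.45

λ = v/f = 0.72·c / 2.9 GHz = 0.0745 m
βl = 2π·l/λ = 2π × 0.384 = 138°
tan(βl) = -0.893
Z_in = Z_0·(Z_L + jZ_0·tanβl)/(Z_0 + jZ_L·tanβl) = 39.8 + j36.4 Ω
Γ_s = (Z_in − Z_s)/(Z_in + Z_s) = (-35.2 + j36.4)/(115 + j36.4), |Γ_s| = 0.42
VSWR = (1 + |Γ_s|)/(1 − |Γ_s|)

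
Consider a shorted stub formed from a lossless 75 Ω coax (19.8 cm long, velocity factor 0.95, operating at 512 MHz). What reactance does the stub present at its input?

X_in ≈ -95.8 Ω (capacitive)

λ = v/f = 0.95·c / 512 MHz = 0.557 m
βl = 2π·l/λ = 2π × 0.356 = 128°
tan(βl) = -1.28
For a shorted stub, Z_in = jZ_0·tan(βl)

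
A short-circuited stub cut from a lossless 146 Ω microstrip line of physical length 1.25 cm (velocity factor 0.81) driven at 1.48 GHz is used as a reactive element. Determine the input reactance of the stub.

λ = v/f = 0.81·c / 1.48 GHz = 0.164 m
βl = 2π·l/λ = 2π × 0.0761 = 27.4°
tan(βl) = 0.519
For a short-circuited stub, Z_in = jZ_0·tan(βl)

X_in ≈ 75.7 Ω (inductive)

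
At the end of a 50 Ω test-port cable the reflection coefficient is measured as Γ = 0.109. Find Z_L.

Z_L = Z_0·(1 + Γ)/(1 − Γ) = 50·(1.11)/(0.891)

Z_L ≈ 62.2 Ω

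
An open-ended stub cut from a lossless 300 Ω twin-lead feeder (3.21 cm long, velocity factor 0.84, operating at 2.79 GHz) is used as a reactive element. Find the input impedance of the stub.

Z_in ≈ +j234 Ω

λ = v/f = 0.84·c / 2.79 GHz = 0.0903 m
βl = 2π·l/λ = 2π × 0.355 = 128°
tan(βl) = -1.28
For an open-ended stub, Z_in = −jZ_0·cot(βl) = −jZ_0/tan(βl)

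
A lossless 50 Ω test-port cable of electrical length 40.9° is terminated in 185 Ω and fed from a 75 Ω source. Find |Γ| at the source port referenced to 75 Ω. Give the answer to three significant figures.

|Γ| ≈ 0.586

tan(βl) = 0.866
Z_in = Z_0·(Z_L + jZ_0·tanβl)/(Z_0 + jZ_L·tanβl) = 28.7 − j48.8 Ω
Γ_s = (Z_in − Z_s)/(Z_in + Z_s) = (-46.3 − j48.8)/(104 − j48.8), |Γ_s| = 0.586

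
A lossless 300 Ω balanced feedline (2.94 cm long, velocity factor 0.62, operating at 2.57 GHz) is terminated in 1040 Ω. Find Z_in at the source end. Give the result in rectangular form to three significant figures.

Z_in ≈ 236 + j347 Ω

λ = v/f = 0.62·c / 2.57 GHz = 0.0724 m
βl = 2π·l/λ = 2π × 0.406 = 146°
tan(βl) = tan(146°) = -0.668
Z_in = Z_0·(Z_L + jZ_0·tanβl)/(Z_0 + jZ_L·tanβl)
     = 300·(1040 − j201)/(300 − j695)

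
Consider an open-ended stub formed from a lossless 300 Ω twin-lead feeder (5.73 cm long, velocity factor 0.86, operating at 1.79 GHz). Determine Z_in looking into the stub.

Z_in ≈ +j400 Ω

λ = v/f = 0.86·c / 1.79 GHz = 0.144 m
βl = 2π·l/λ = 2π × 0.398 = 143°
tan(βl) = -0.75
For an open-ended stub, Z_in = −jZ_0·cot(βl) = −jZ_0/tan(βl)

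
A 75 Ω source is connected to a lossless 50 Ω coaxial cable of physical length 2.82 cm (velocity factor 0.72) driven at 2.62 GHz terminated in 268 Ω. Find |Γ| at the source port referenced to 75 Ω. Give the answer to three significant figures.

|Γ| ≈ 0.741

λ = v/f = 0.72·c / 2.62 GHz = 0.0824 m
βl = 2π·l/λ = 2π × 0.342 = 123°
tan(βl) = -1.53
Z_in = Z_0·(Z_L + jZ_0·tanβl)/(Z_0 + jZ_L·tanβl) = 13.1 + j31 Ω
Γ_s = (Z_in − Z_s)/(Z_in + Z_s) = (-61.9 + j31)/(88.1 + j31), |Γ_s| = 0.741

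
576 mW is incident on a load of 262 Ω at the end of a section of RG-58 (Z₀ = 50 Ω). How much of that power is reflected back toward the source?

P_reflected ≈ 266 mW

Γ = (262 − 50)/(262 + 50) = 0.679
|Γ|² = 0.462
P_refl = |Γ|²·P_inc = 266 mW, P_del = (1 − |Γ|²)·P_inc = 310 mW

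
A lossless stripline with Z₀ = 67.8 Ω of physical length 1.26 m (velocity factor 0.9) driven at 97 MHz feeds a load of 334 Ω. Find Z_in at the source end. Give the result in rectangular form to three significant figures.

Z_in ≈ 111 + j147 Ω

λ = v/f = 0.9·c / 97 MHz = 2.78 m
βl = 2π·l/λ = 2π × 0.453 = 163°
tan(βl) = tan(163°) = -0.306
Z_in = Z_0·(Z_L + jZ_0·tanβl)/(Z_0 + jZ_L·tanβl)
     = 67.8·(334 − j20.8)/(67.8 − j102)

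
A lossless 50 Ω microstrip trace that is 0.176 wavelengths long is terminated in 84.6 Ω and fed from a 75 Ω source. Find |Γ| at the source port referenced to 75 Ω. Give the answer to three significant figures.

βl = 2π × 0.176 = 63.4°
tan(βl) = 1.99
Z_in = Z_0·(Z_L + jZ_0·tanβl)/(Z_0 + jZ_L·tanβl) = 34 − j15 Ω
Γ_s = (Z_in − Z_s)/(Z_in + Z_s) = (-41 − j15)/(109 − j15), |Γ_s| = 0.397

|Γ| ≈ 0.397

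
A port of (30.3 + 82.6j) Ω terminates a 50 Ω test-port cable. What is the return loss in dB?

RL ≈ 2.65 dB

Γ = (-19.7 + j82.6)/(80.3 + j82.6), |Γ| = 0.737
RL = −20·log₁₀|Γ| = −20·log₁₀(0.737)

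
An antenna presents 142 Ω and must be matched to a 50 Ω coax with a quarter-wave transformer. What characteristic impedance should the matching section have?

Z_qwt ≈ 84.3 Ω

Z_qwt = √(Z_0·R_L) = √(50 × 142) = √7100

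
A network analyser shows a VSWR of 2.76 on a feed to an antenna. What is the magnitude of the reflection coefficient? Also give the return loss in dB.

|Γ| = (S − 1)/(S + 1) = (2.76 − 1)/(2.76 + 1) = 1.76/3.76
RL = −20·log₁₀|Γ| = −20·log₁₀(0.468)

|Γ| ≈ 0.468; return loss ≈ 6.59 dB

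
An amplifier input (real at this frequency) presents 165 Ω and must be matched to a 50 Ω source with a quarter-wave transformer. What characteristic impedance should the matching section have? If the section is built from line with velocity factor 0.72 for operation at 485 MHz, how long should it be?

Z_qwt = √(Z_0·R_L) = √(50 × 165) = √8250
λ = 0.72·c/f = 0.445 m, so l = λ/4 = 0.111 m

Z_qwt ≈ 90.8 Ω; length ≈ 11.1 cm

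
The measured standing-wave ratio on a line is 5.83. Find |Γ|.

|Γ| = (S − 1)/(S + 1) = (5.83 − 1)/(5.83 + 1) = 4.83/6.83

|Γ| ≈ 0.707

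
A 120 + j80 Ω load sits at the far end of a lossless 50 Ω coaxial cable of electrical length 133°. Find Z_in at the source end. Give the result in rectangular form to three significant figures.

Z_in ≈ 18.4 + j27.2 Ω

tan(βl) = tan(133°) = -1.07
Z_in = Z_0·(Z_L + jZ_0·tanβl)/(Z_0 + jZ_L·tanβl)
     = 50·(120 + j26.4)/(136 − j129)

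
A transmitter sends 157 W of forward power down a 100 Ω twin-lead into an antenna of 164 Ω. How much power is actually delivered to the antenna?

Γ = (164 − 100)/(164 + 100) = 0.242
|Γ|² = 0.0588
P_refl = |Γ|²·P_inc = 9.23 W, P_del = (1 − |Γ|²)·P_inc = 148 W

P_delivered ≈ 148 W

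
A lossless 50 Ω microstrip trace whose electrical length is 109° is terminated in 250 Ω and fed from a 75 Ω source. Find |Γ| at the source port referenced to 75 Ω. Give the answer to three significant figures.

tan(βl) = -2.9
Z_in = Z_0·(Z_L + jZ_0·tanβl)/(Z_0 + jZ_L·tanβl) = 11.1 + j16.4 Ω
Γ_s = (Z_in − Z_s)/(Z_in + Z_s) = (-63.9 + j16.4)/(86.1 + j16.4), |Γ_s| = 0.752

|Γ| ≈ 0.752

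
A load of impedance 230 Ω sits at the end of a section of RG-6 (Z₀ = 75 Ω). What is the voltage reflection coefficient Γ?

Γ = 0.508

Γ = (Z_L − Z_0)/(Z_L + Z_0) = (230 − 75)/(230 + 75) = 155/305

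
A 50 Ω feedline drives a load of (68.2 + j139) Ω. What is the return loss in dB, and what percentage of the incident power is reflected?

Γ = (18.2 + j139)/(118.2 + j139), |Γ| = 0.768
RL = −20·log₁₀(0.768) = 2.29 dB
P_refl/P_inc = |Γ|² = 0.59

RL ≈ 2.29 dB; 59% of incident power reflected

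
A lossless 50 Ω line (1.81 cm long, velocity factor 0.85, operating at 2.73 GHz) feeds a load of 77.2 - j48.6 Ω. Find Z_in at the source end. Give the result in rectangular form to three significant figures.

Z_in ≈ 21 − j0.225 Ω

λ = v/f = 0.85·c / 2.73 GHz = 0.0934 m
βl = 2π·l/λ = 2π × 0.194 = 69.8°
tan(βl) = tan(69.8°) = 2.71
Z_in = Z_0·(Z_L + jZ_0·tanβl)/(Z_0 + jZ_L·tanβl)
     = 50·(77.2 + j87)/(182 + j209)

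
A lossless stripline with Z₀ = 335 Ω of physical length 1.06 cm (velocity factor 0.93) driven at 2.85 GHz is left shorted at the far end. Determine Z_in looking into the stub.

λ = v/f = 0.93·c / 2.85 GHz = 0.0979 m
βl = 2π·l/λ = 2π × 0.108 = 39°
tan(βl) = 0.809
For a shorted stub, Z_in = jZ_0·tan(βl)

Z_in ≈ +j271 Ω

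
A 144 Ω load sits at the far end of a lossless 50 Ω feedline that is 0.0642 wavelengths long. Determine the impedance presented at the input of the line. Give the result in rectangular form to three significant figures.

Z_in ≈ 67.8 − j62 Ω

βl = 2π × 0.0642 = 23.1°
tan(βl) = tan(23.1°) = 0.427
Z_in = Z_0·(Z_L + jZ_0·tanβl)/(Z_0 + jZ_L·tanβl)
     = 50·(144 + j21.3)/(50 + j61.5)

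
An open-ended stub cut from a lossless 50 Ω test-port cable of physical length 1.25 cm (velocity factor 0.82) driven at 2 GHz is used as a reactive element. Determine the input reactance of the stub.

λ = v/f = 0.82·c / 2 GHz = 0.123 m
βl = 2π·l/λ = 2π × 0.102 = 36.6°
tan(βl) = 0.742
For an open-ended stub, Z_in = −jZ_0·cot(βl) = −jZ_0/tan(βl)

X_in ≈ -67.4 Ω (capacitive)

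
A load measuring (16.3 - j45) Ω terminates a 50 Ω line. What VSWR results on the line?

Γ = (Z_L − Z_0)/(Z_L + Z_0) = (-33.7 − j45)/(66.3 − j45)
|Γ| = 56.2/80.1 = 0.702
VSWR = (1 + |Γ|)/(1 − |Γ|) = 1.7/0.298

VSWR ≈ 5.7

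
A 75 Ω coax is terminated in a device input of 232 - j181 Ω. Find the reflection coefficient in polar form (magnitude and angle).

Γ = (Z_L − Z_0)/(Z_L + Z_0) = (157 − j181)/(307 − j181)
|Γ| = 240/356 = 0.672

Γ ≈ 0.672 ∠ -18.5°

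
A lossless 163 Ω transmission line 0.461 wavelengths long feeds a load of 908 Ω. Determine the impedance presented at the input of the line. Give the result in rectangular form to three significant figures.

Z_in ≈ 328 + j416 Ω

βl = 2π × 0.461 = 166°
tan(βl) = tan(166°) = -0.25
Z_in = Z_0·(Z_L + jZ_0·tanβl)/(Z_0 + jZ_L·tanβl)
     = 163·(908 − j40.8)/(163 − j227)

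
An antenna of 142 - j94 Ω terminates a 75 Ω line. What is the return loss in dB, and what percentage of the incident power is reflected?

Γ = (67 − j94)/(217 − j94), |Γ| = 0.488
RL = −20·log₁₀(0.488) = 6.23 dB
P_refl/P_inc = |Γ|² = 0.238

RL ≈ 6.23 dB; 23.8% of incident power reflected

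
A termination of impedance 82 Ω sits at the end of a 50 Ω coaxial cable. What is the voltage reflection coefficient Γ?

Γ = (Z_L − Z_0)/(Z_L + Z_0) = (82 − 50)/(82 + 50) = 32/132

Γ = 0.242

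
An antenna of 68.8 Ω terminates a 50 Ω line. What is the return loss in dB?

Γ = (68.8 − 50)/(68.8 + 50) = 0.158
RL = −20·log₁₀|Γ| = −20·log₁₀(0.158)

RL ≈ 16 dB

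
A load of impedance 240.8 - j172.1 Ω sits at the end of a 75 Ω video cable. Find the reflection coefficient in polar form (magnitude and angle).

Γ ≈ 0.664 ∠ -17.5°

Γ = (Z_L − Z_0)/(Z_L + Z_0) = (165.8 − j172.1)/(315.8 − j172.1)
|Γ| = 239/360 = 0.664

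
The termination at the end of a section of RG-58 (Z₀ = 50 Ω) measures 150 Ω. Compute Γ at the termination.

Γ = (Z_L − Z_0)/(Z_L + Z_0) = (150 − 50)/(150 + 50) = 100/200

Γ = 0.5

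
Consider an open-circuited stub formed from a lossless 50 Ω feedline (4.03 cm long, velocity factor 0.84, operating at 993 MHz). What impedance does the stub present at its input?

λ = v/f = 0.84·c / 993 MHz = 0.254 m
βl = 2π·l/λ = 2π × 0.159 = 57.2°
tan(βl) = 1.55
For an open-circuited stub, Z_in = −jZ_0·cot(βl) = −jZ_0/tan(βl)

Z_in ≈ −j32.3 Ω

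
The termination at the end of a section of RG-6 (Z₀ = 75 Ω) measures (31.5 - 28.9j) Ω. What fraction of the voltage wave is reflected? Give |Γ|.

|Γ| ≈ 0.473

Γ = (Z_L − Z_0)/(Z_L + Z_0) = (-43.5 − j28.9)/(106.5 − j28.9)
|Γ| = 52.2/110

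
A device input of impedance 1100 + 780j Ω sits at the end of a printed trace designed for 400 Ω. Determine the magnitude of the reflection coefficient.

|Γ| ≈ 0.62

Γ = (Z_L − Z_0)/(Z_L + Z_0) = (700 + j780)/(1500 + j780)
|Γ| = 1050/1690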